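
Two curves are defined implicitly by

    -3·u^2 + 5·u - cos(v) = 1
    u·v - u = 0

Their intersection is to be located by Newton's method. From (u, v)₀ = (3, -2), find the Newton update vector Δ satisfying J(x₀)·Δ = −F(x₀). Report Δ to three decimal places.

(-1.101, 1.899)

At (3, -2): F = (-12.58385, -9.000).
Jacobian J = [[-6·u + 5, sin(v)], [v - 1, u]].
At the point, J = [[-13.000, -0.90930], [-3.000, 3.000]] (det J = -41.72789).
Solving J·Δ = −F gives Δ = (-1.101, 1.899).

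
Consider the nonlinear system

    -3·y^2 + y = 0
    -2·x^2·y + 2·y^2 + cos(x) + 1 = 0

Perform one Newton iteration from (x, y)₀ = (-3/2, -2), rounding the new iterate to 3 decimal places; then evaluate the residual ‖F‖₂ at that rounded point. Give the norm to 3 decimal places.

At (-3/2, -2): F = (-14.000, 18.07074).
Jacobian J = [[0, -6·y + 1], [-4·x·y - sin(x), -2·x^2 + 4·y]].
At the point, J = [[0.000, 13.000], [-11.00251, -12.500]] (det J = 143.03257).
Solving J·Δ = −F gives Δ = (0.419, 1.077).
Then the next iterate is (x, y)₁ = (-1.081, -0.923).
Re-evaluating at (-1.081, -0.923): F = (-3.47879, 5.33147), so ‖F‖₂ = 6.366.

6.366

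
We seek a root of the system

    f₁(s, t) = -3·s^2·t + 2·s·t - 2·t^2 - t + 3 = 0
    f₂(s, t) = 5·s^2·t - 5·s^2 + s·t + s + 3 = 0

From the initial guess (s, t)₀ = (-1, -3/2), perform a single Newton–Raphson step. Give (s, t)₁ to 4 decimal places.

At (-1, -3/2): F = (7.5000, -9.0000).
Jacobian J = [[-6·s·t + 2·t, -3·s^2 + 2·s - 4·t - 1], [10·s·t - 10·s + t + 1, 5·s^2 + s]].
At the point, J = [[-12.0000, 0.0000], [24.5000, 4.0000]] (det J = -48.0000).
Solving J·Δ = −F gives Δ = (0.6250, -1.5781).
Then the next iterate is (s, t)₁ = (-0.3750, -3.0781).

(-0.3750, -3.0781)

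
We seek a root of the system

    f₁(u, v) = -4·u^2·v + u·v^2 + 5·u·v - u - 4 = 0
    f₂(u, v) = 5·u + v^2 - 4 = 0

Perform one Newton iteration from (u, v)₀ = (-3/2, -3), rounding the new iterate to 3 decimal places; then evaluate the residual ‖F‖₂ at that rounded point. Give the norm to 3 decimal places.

At (-3/2, -3): F = (33.500, -2.500).
Jacobian J = [[-8·u·v + v^2 + 5·v - 1, -4·u^2 + 2·u·v + 5·u], [5, 2·v]].
At the point, J = [[-43.000, -7.500], [5.000, -6.000]] (det J = 295.500).
Solving J·Δ = −F gives Δ = (0.744, 0.203).
Then the next iterate is (u, v)₁ = (-0.756, -2.797).
Re-evaluating at (-0.756, -2.797): F = (7.80866, 0.04321), so ‖F‖₂ = 7.809.

7.809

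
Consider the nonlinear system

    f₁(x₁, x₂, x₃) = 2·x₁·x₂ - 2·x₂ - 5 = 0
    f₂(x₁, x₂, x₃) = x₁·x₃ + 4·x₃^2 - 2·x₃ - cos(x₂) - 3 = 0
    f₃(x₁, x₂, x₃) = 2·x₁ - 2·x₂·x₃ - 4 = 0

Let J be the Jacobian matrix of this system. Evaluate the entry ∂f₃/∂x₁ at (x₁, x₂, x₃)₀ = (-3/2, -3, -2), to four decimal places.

2.0000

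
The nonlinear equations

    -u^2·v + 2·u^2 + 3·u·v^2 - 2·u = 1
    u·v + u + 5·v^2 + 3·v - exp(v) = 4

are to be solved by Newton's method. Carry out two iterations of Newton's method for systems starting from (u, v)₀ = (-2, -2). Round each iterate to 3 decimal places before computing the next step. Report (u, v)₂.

At (-2, -2): F = (-5.000, 11.86466).
Jacobian J = [[-2·u·v + 4·u + 3·v^2 - 2, -u^2 + 6·u·v], [v + 1, u + 10·v - exp(v) + 3]].
At the point, J = [[-6.000, 20.000], [-1.000, -19.13534]] (det J = 134.81201).
Solving J·Δ = −F gives Δ = (1.050, 0.565).
Then the next iterate is (u, v)₁ = (-0.950, -1.435).
Round to (-0.950, -1.435) and repeat: F = (-1.86870, 2.16626), J = [[-2.34882, 7.277], [-0.435, -12.53812]].
Δ = (-0.235, 0.181), so (u, v)₂ = (-1.185, -1.254).

(-1.185, -1.254)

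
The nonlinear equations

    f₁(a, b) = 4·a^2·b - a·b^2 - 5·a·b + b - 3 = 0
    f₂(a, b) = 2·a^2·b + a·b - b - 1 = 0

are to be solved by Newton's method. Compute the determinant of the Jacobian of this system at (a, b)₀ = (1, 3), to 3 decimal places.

J = [[8·a·b - b^2 - 5·b, 4·a^2 - 2·a·b - 5·a + 1], [4·a·b + b, 2·a^2 + a - 1]].
At the point, J = [[0.000, -6.000], [15.000, 2.000]].
det J = 90.000.

90.000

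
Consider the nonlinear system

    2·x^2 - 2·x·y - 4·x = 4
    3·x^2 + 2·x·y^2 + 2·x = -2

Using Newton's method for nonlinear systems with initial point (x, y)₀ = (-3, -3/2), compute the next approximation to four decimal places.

At (-3, -3/2): F = (17.0000, 9.5000).
Jacobian J = [[4·x - 2·y - 4, -2·x], [6·x + 2·y^2 + 2, 4·x·y]].
At the point, J = [[-13.0000, 6.0000], [-11.5000, 18.0000]] (det J = -165.0000).
Solving J·Δ = −F gives Δ = (1.5091, 0.4364).
Then the next iterate is (x, y)₁ = (-1.4909, -1.0636).

(-1.4909, -1.0636)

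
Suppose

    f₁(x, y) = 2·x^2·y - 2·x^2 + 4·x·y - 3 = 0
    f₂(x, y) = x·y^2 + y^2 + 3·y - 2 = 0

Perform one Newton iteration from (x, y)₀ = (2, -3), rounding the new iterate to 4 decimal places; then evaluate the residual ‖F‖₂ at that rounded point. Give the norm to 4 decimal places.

16.0163

At (2, -3): F = (-59.0000, 16.0000).
Jacobian J = [[4·x·y - 4·x + 4·y, 2·x^2 + 4·x], [y^2, 2·x·y + 2·y + 3]].
At the point, J = [[-44.0000, 16.0000], [9.0000, -15.0000]] (det J = 516.0000).
Solving J·Δ = −F gives Δ = (-1.2190, 0.3353).
Then the next iterate is (x, y)₁ = (0.7810, -2.6647).
Re-evaluating at (0.7810, -2.6647): F = (-15.795171, 2.652115), so ‖F‖₂ = 16.0163.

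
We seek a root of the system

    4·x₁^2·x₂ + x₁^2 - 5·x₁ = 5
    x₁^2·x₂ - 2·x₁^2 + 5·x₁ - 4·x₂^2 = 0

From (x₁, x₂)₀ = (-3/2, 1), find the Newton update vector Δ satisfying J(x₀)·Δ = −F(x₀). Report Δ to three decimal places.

At (-3/2, 1): F = (13.750, -13.750).
Jacobian J = [[8·x₁·x₂ + 2·x₁ - 5, 4·x₁^2], [2·x₁·x₂ - 4·x₁ + 5, x₁^2 - 8·x₂]].
At the point, J = [[-20.000, 9.000], [8.000, -5.750]] (det J = 43.000).
Solving J·Δ = −F gives Δ = (-1.039, -3.837).

(-1.039, -3.837)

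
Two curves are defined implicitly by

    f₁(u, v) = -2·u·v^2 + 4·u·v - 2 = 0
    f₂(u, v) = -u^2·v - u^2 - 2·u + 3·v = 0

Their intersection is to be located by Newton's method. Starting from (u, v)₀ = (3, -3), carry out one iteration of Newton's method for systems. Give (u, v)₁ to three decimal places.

(4.360, -0.233)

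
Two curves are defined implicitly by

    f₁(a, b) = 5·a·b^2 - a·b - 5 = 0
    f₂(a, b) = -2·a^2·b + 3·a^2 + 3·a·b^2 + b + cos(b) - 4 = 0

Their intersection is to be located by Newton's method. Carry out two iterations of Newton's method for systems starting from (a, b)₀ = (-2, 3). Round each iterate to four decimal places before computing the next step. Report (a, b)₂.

(2.2201, 2.4057)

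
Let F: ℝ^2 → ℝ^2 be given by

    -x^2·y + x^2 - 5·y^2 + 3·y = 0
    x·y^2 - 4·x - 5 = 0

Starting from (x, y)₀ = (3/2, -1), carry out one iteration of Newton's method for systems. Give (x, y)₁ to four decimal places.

At (3/2, -1): F = (-3.5000, -9.5000).
Jacobian J = [[-2·x·y + 2·x, -x^2 - 10·y + 3], [y^2 - 4, 2·x·y]].
At the point, J = [[6.0000, 10.7500], [-3.0000, -3.0000]] (det J = 14.2500).
Solving J·Δ = −F gives Δ = (-7.9035, 4.7368).
Then the next iterate is (x, y)₁ = (-6.4035, 3.7368).

(-6.4035, 3.7368)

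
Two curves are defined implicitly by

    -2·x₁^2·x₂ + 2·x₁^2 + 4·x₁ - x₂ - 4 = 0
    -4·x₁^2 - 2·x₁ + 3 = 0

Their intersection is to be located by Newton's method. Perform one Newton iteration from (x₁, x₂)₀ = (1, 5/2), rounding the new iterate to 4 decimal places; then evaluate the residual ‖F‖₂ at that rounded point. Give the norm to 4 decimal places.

1.9693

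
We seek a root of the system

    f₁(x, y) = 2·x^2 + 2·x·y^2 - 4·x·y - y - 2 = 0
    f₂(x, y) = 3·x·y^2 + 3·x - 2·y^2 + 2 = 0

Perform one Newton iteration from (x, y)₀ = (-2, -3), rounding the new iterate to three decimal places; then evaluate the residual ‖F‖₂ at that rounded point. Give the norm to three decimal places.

26.970

At (-2, -3): F = (-51.000, -76.000).
Jacobian J = [[4·x + 2·y^2 - 4·y, 4·x·y - 4·x - 1], [3·y^2 + 3, 6·x·y - 4·y]].
At the point, J = [[22.000, 31.000], [30.000, 48.000]] (det J = 126.000).
Solving J·Δ = −F gives Δ = (0.730, 1.127).
Then the next iterate is (x, y)₁ = (-1.270, -1.873).
Re-evaluating at (-1.270, -1.873): F = (-15.32669, -22.19223), so ‖F‖₂ = 26.970.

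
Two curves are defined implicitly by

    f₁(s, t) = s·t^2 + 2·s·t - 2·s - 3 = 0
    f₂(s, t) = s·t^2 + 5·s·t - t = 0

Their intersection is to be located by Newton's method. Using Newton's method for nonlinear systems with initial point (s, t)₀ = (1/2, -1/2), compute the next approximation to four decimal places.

(-2.0000, -5.5000)

At (1/2, -1/2): F = (-4.3750, -0.6250).
Jacobian J = [[t^2 + 2·t - 2, 2·s·t + 2·s], [t^2 + 5·t, 2·s·t + 5·s - 1]].
At the point, J = [[-2.7500, 0.5000], [-2.2500, 1.0000]] (det J = -1.6250).
Solving J·Δ = −F gives Δ = (-2.5000, -5.0000).
Then the next iterate is (s, t)₁ = (-2.0000, -5.5000).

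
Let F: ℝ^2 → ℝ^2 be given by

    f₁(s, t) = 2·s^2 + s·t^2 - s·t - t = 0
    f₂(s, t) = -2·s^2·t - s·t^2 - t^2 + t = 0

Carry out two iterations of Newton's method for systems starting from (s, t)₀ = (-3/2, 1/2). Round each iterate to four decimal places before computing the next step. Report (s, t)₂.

(-0.5973, 0.7425)

At (-3/2, 1/2): F = (4.3750, -1.6250).
Jacobian J = [[4·s + t^2 - t, 2·s·t - s - 1], [-4·s·t - t^2, -2·s^2 - 2·s·t - 2·t + 1]].
At the point, J = [[-6.2500, -1.0000], [2.7500, -3.0000]] (det J = 21.5000).
Solving J·Δ = −F gives Δ = (0.6860, 0.0872).
Then the next iterate is (s, t)₁ = (-0.8140, 0.5872).
Round to (-0.8140, 0.5872) and repeat: F = (0.935302, -0.255086), J = [[-3.498396, -1.141962], [1.567119, -0.543630]].
Δ = (0.2167, 0.1553), so (s, t)₂ = (-0.5973, 0.7425).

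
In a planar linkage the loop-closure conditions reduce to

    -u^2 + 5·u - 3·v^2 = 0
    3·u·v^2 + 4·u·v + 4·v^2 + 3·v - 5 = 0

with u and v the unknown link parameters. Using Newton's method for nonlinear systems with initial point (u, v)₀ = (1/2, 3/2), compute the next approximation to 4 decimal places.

At (1/2, 3/2): F = (-4.5000, 14.8750).
Jacobian J = [[-2·u + 5, -6·v], [3·v^2 + 4·v, 6·u·v + 4·u + 8·v + 3]].
At the point, J = [[4.0000, -9.0000], [12.7500, 21.5000]] (det J = 200.7500).
Solving J·Δ = −F gives Δ = (-0.1849, -0.5822).
Then the next iterate is (u, v)₁ = (0.3151, 0.9178).

(0.3151, 0.9178)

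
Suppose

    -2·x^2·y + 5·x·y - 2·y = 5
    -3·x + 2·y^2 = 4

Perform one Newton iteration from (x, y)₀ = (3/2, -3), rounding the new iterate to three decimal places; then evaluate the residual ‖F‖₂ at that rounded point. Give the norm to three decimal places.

38.992

At (3/2, -3): F = (-8.000, 9.500).
Jacobian J = [[-4·x·y + 5·y, -2·x^2 + 5·x - 2], [-3, 4·y]].
At the point, J = [[3.000, 1.000], [-3.000, -12.000]] (det J = -33.000).
Solving J·Δ = −F gives Δ = (2.621, 0.136).
Then the next iterate is (x, y)₁ = (4.121, -2.864).
Re-evaluating at (4.121, -2.864): F = (38.99185, 0.04199), so ‖F‖₂ = 38.992.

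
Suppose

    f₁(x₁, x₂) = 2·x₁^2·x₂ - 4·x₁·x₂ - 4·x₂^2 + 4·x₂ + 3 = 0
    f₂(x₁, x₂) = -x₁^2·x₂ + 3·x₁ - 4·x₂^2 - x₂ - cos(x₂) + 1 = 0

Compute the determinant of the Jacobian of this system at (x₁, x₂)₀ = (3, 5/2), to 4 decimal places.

-708.0306

J = [[4·x₁·x₂ - 4·x₂, 2·x₁^2 - 4·x₁ - 8·x₂ + 4], [-2·x₁·x₂ + 3, -x₁^2 - 8·x₂ + sin(x₂) - 1]].
At the point, J = [[20.0000, -10.0000], [-12.0000, -29.401528]].
det J = -708.0306.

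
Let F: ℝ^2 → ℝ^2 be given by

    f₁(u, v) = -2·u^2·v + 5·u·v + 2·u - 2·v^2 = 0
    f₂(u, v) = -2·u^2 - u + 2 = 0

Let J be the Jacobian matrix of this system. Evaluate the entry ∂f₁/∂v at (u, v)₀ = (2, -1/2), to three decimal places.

∂f₁/∂v = -2·u^2 + 5·u - 4·v.
At (2, -1/2) this is 4.000.

4.000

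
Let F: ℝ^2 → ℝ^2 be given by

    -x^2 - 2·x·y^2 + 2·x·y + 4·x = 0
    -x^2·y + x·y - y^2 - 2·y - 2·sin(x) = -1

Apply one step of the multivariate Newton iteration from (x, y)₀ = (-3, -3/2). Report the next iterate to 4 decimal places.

(-0.9987, -1.2290)

At (-3, -3/2): F = (1.5000, 20.032240).
Jacobian J = [[-2·x - 2·y^2 + 2·y + 4, -4·x·y + 2·x], [-2·x·y + y - 2·cos(x), -x^2 + x - 2·y - 2]].
At the point, J = [[2.5000, -24.0000], [-8.520015, -11.0000]] (det J = -231.980360).
Solving J·Δ = −F gives Δ = (2.0013, 0.2710).
Then the next iterate is (x, y)₁ = (-0.9987, -1.2290).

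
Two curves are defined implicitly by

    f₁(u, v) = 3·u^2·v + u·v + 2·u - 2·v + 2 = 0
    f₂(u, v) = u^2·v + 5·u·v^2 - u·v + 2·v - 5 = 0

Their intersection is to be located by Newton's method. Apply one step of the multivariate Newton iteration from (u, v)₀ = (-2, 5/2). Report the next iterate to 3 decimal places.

(-1.592, 1.551)

At (-2, 5/2): F = (18.000, -47.500).
Jacobian J = [[6·u·v + v + 2, 3·u^2 + u - 2], [2·u·v + 5·v^2 - v, u^2 + 10·u·v - u + 2]].
At the point, J = [[-25.500, 8.000], [18.750, -42.000]] (det J = 921.000).
Solving J·Δ = −F gives Δ = (0.408, -0.949).
Then the next iterate is (u, v)₁ = (-1.592, 1.551).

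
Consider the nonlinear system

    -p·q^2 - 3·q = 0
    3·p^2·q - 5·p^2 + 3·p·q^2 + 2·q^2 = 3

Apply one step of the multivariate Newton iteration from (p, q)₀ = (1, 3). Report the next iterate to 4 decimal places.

At (1, 3): F = (-18.0000, 46.0000).
Jacobian J = [[-q^2, -2·p·q - 3], [6·p·q - 10·p + 3·q^2, 3·p^2 + 6·p·q + 4·q]].
At the point, J = [[-9.0000, -9.0000], [35.0000, 33.0000]] (det J = 18.0000).
Solving J·Δ = −F gives Δ = (10.0000, -12.0000).
Then the next iterate is (p, q)₁ = (11.0000, -9.0000).

(11.0000, -9.0000)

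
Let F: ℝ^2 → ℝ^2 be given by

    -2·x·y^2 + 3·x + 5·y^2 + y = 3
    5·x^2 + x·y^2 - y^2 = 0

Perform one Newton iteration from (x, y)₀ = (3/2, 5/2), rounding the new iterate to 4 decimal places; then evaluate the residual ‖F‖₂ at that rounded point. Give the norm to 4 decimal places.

At (3/2, 5/2): F = (16.5000, 14.3750).
Jacobian J = [[-2·y^2 + 3, -4·x·y + 10·y + 1], [10·x + y^2, 2·x·y - 2·y]].
At the point, J = [[-9.5000, 11.0000], [21.2500, 2.5000]] (det J = -257.5000).
Solving J·Δ = −F gives Δ = (-0.4539, -1.8920).
Then the next iterate is (x, y)₁ = (1.0461, 0.6080).
Re-evaluating at (1.0461, 0.6080): F = (1.821209, 5.488668), so ‖F‖₂ = 5.7829.

5.7829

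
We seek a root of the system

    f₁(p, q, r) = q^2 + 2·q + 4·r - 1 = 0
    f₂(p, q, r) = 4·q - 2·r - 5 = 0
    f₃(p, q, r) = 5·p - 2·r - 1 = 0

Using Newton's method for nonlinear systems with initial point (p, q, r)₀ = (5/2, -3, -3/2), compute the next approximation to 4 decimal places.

(3.2000, 5.0000, 7.5000)

At (5/2, -3, -3/2): F = (-4.0000, -14.0000, 14.5000).
Jacobian J = [[0, 2·q + 2, 4], [0, 4, -2], [5, 0, -2]].
At the point, J = [[0.0000, -4.0000, 4.0000], [0.0000, 4.0000, -2.0000], [5.0000, 0.0000, -2.0000]] (det J = -40.0000).
Solving J·Δ = −F gives Δ = (0.7000, 8.0000, 9.0000).
Then the next iterate is (p, q, r)₁ = (3.2000, 5.0000, 7.5000).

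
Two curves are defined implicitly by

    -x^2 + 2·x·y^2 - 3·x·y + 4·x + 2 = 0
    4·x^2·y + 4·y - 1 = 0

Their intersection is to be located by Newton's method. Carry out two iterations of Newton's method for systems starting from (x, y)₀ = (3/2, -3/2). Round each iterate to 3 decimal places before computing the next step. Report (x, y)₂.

(-3.043, -0.943)

At (3/2, -3/2): F = (19.250, -20.500).
Jacobian J = [[-2·x + 2·y^2 - 3·y + 4, 4·x·y - 3·x], [8·x·y, 4·x^2 + 4]].
At the point, J = [[10.000, -13.500], [-18.000, 13.000]] (det J = -113.000).
Solving J·Δ = −F gives Δ = (-0.235, 1.252).
Then the next iterate is (x, y)₁ = (1.265, -0.248).
Round to (1.265, -0.248) and repeat: F = (6.55654, -3.57942), J = [[2.33701, -5.04988], [-2.50976, 10.40090]].
Δ = (-4.308, -0.695), so (x, y)₂ = (-3.043, -0.943).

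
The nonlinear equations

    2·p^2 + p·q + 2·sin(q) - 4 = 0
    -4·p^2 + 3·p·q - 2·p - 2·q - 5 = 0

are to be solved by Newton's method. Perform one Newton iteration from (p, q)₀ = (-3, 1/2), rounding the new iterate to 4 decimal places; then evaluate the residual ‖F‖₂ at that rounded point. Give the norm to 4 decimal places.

At (-3, 1/2): F = (13.458851, -40.5000).
Jacobian J = [[4·p + q, p + 2·cos(q)], [-8·p + 3·q - 2, 3·p - 2]].
At the point, J = [[-11.5000, -1.244835], [23.5000, -11.0000]] (det J = 155.753620).
Solving J·Δ = −F gives Δ = (1.2742, -0.9596).
Then the next iterate is (p, q)₁ = (-1.7258, -0.4596).
Re-evaluating at (-1.7258, -0.4596): F = (1.862770, -10.163210), so ‖F‖₂ = 10.3325.

10.3325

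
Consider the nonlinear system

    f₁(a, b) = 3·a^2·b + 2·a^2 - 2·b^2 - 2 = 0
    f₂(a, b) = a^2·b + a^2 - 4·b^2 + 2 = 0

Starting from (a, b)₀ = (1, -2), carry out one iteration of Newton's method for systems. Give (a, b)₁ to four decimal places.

(0.3596, -1.1930)

At (1, -2): F = (-14.0000, -15.0000).
Jacobian J = [[6·a·b + 4·a, 3·a^2 - 4·b], [2·a·b + 2·a, a^2 - 8·b]].
At the point, J = [[-8.0000, 11.0000], [-2.0000, 17.0000]] (det J = -114.0000).
Solving J·Δ = −F gives Δ = (-0.6404, 0.8070).
Then the next iterate is (a, b)₁ = (0.3596, -1.1930).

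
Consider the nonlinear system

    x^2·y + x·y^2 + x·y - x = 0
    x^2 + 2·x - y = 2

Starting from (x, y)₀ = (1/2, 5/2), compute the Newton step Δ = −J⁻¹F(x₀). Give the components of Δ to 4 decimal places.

At (1/2, 5/2): F = (4.5000, -3.2500).
Jacobian J = [[2·x·y + y^2 + y - 1, x^2 + 2·x·y + x], [2·x + 2, -1]].
At the point, J = [[10.2500, 3.2500], [3.0000, -1.0000]] (det J = -20.0000).
Solving J·Δ = −F gives Δ = (0.3031, -2.3406).

(0.3031, -2.3406)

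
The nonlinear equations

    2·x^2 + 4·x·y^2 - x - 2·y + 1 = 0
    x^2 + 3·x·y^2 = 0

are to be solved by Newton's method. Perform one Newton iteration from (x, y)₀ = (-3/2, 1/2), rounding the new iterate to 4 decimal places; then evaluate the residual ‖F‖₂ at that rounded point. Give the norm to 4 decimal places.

At (-3/2, 1/2): F = (4.5000, 1.1250).
Jacobian J = [[4·x + 4·y^2 - 1, 8·x·y - 2], [2·x + 3·y^2, 6·x·y]].
At the point, J = [[-6.0000, -8.0000], [-2.2500, -4.5000]] (det J = 9.0000).
Solving J·Δ = −F gives Δ = (1.2500, -0.3750).
Then the next iterate is (x, y)₁ = (-0.2500, 0.1250).
Re-evaluating at (-0.2500, 0.1250): F = (1.109375, 0.050781), so ‖F‖₂ = 1.1105.

1.1105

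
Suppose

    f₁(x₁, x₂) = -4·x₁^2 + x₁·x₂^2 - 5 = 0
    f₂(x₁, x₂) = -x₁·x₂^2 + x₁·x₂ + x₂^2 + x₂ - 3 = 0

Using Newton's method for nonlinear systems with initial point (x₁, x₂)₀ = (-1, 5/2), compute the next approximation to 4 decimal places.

(-0.1515, 1.8682)

At (-1, 5/2): F = (-15.2500, 9.5000).
Jacobian J = [[-8·x₁ + x₂^2, 2·x₁·x₂], [-x₂^2 + x₂, -2·x₁·x₂ + x₁ + 2·x₂ + 1]].
At the point, J = [[14.2500, -5.0000], [-3.7500, 10.0000]] (det J = 123.7500).
Solving J·Δ = −F gives Δ = (0.8485, -0.6318).
Then the next iterate is (x₁, x₂)₁ = (-0.1515, 1.8682).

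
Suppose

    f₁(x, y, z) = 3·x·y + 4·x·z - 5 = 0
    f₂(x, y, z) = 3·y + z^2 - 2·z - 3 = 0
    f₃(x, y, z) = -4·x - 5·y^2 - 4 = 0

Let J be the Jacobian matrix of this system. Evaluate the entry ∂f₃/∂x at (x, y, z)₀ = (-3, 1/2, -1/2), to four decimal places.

-4.0000

∂f₃/∂x = -4.
At (-3, 1/2, -1/2) this is -4.0000.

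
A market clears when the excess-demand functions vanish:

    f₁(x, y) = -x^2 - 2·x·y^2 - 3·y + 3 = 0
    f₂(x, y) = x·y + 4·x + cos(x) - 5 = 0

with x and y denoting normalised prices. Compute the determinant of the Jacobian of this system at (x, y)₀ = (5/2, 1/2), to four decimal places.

J = [[-2·x - 2·y^2, -4·x·y - 3], [y - sin(x) + 4, x]].
At the point, J = [[-5.5000, -8.0000], [3.901528, 2.5000]].
det J = 17.4622.

17.4622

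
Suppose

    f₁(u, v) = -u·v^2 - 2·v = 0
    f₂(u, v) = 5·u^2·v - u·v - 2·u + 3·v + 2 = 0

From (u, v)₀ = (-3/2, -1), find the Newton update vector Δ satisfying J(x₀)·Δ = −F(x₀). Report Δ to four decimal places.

At (-3/2, -1): F = (3.5000, -10.7500).
Jacobian J = [[-v^2, -2·u·v - 2], [10·u·v - v - 2, 5·u^2 - u + 3]].
At the point, J = [[-1.0000, -5.0000], [14.0000, 15.7500]] (det J = 54.2500).
Solving J·Δ = −F gives Δ = (-0.0253, 0.7051).

(-0.0253, 0.7051)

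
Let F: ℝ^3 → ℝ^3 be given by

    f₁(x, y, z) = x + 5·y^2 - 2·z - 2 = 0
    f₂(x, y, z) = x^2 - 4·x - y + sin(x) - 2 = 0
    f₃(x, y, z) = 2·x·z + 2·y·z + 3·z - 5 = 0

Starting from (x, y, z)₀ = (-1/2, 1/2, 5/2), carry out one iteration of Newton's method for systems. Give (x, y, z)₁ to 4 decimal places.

At (-1/2, 1/2, 5/2): F = (-6.2500, -0.729426, 2.5000).
Jacobian J = [[1, 10·y, -2], [2·x + cos(x) - 4, -1, 0], [2·z, 2·z, 2·x + 2·y + 3]].
At the point, J = [[1.0000, 5.0000, -2.0000], [-4.122417, -1.0000, 0.0000], [5.0000, 5.0000, 3.0000]] (det J = 90.060436).
Solving J·Δ = −F gives Δ = (-0.3552, 0.7347, -1.4659).
Then the next iterate is (x, y, z)₁ = (-0.8552, 1.2347, 1.0341).

(-0.8552, 1.2347, 1.0341)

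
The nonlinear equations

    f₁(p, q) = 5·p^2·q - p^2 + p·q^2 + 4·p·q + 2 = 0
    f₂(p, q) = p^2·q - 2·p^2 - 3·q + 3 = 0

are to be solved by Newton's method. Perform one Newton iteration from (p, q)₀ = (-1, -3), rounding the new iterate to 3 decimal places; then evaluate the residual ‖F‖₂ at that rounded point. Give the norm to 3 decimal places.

1.527

At (-1, -3): F = (-11.000, 7.000).
Jacobian J = [[10·p·q - 2·p + q^2 + 4·q, 5·p^2 + 2·p·q + 4·p], [2·p·q - 4·p, p^2 - 3]].
At the point, J = [[29.000, 7.000], [10.000, -2.000]] (det J = -128.000).
Solving J·Δ = −F gives Δ = (-0.211, 2.445).
Then the next iterate is (p, q)₁ = (-1.211, -0.555).
Re-evaluating at (-1.211, -0.555): F = (-1.22072, 0.91804), so ‖F‖₂ = 1.527.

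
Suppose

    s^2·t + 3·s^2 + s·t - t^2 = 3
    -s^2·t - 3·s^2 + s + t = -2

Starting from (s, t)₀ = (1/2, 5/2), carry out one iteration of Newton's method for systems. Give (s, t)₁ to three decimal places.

At (1/2, 5/2): F = (-6.625, 3.625).
Jacobian J = [[2·s·t + 6·s + t, s^2 + s - 2·t], [-2·s·t - 6·s + 1, -s^2 + 1]].
At the point, J = [[8.000, -4.250], [-4.500, 0.750]] (det J = -13.125).
Solving J·Δ = −F gives Δ = (0.795, -0.062).
Then the next iterate is (s, t)₁ = (1.295, 2.438).

(1.295, 2.438)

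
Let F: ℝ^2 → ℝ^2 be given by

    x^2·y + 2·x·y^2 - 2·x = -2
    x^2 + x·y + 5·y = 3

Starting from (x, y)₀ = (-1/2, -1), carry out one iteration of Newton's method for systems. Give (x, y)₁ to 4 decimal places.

At (-1/2, -1): F = (1.7500, -7.2500).
Jacobian J = [[2·x·y + 2·y^2 - 2, x^2 + 4·x·y], [2·x + y, x + 5]].
At the point, J = [[1.0000, 2.2500], [-2.0000, 4.5000]] (det J = 9.0000).
Solving J·Δ = −F gives Δ = (-2.6875, 0.4167).
Then the next iterate is (x, y)₁ = (-3.1875, -0.5833).

(-3.1875, -0.5833)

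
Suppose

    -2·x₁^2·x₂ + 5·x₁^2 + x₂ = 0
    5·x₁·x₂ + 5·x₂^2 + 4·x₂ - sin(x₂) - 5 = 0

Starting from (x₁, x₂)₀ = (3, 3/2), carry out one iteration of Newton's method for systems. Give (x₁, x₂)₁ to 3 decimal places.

At (3, 3/2): F = (19.500, 33.75251).
Jacobian J = [[-4·x₁·x₂ + 10·x₁, -2·x₁^2 + 1], [5·x₂, 5·x₁ + 10·x₂ - cos(x₂) + 4]].
At the point, J = [[12.000, -17.000], [7.500, 33.92926]] (det J = 534.65115).
Solving J·Δ = −F gives Δ = (-2.311, -0.484).
Then the next iterate is (x₁, x₂)₁ = (0.689, 1.016).

(0.689, 1.016)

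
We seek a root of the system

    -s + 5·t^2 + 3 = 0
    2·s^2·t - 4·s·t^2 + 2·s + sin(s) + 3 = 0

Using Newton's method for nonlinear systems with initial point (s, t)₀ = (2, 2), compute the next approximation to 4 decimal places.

(-42.5725, -1.2786)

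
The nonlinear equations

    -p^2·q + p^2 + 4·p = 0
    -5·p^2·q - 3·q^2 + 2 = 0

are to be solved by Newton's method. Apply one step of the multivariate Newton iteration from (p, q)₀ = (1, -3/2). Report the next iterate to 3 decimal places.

(0.436, -0.074)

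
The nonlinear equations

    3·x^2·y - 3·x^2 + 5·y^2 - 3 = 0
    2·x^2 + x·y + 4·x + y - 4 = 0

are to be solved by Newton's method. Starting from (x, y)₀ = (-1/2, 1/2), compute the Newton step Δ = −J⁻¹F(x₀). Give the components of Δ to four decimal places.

(2.1376, -0.1881)

At (-1/2, 1/2): F = (-2.1250, -5.2500).
Jacobian J = [[6·x·y - 6·x, 3·x^2 + 10·y], [4·x + y + 4, x + 1]].
At the point, J = [[1.5000, 5.7500], [2.5000, 0.5000]] (det J = -13.6250).
Solving J·Δ = −F gives Δ = (2.1376, -0.1881).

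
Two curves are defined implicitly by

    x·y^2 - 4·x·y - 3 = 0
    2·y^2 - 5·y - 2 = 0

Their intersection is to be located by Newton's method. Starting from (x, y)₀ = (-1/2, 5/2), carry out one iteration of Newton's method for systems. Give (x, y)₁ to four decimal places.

At (-1/2, 5/2): F = (-1.1250, -2.0000).
Jacobian J = [[y^2 - 4·y, 2·x·y - 4·x], [0, 4·y - 5]].
At the point, J = [[-3.7500, -0.5000], [0.0000, 5.0000]] (det J = -18.7500).
Solving J·Δ = −F gives Δ = (-0.3533, 0.4000).
Then the next iterate is (x, y)₁ = (-0.8533, 2.9000).

(-0.8533, 2.9000)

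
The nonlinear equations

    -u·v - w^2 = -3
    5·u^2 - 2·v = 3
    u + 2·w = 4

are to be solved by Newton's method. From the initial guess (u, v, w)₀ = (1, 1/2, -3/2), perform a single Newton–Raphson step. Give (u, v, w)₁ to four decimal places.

(2.2500, 7.2500, 0.8750)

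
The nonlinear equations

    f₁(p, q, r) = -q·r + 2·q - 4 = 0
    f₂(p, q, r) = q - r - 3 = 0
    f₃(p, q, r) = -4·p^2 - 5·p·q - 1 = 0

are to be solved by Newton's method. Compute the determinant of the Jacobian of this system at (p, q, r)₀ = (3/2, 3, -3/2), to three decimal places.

13.500

J = [[0, -r + 2, -q], [0, 1, -1], [-8·p - 5·q, -5·p, 0]].
At the point, J = [[0.000, 3.500, -3.000], [0.000, 1.000, -1.000], [-27.000, -7.500, 0.000]].
det J = 13.500.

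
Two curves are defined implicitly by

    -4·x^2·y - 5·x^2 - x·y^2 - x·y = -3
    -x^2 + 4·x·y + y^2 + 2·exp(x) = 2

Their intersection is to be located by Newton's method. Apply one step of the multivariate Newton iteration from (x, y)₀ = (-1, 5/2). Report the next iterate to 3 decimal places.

At (-1, 5/2): F = (-3.250, -6.01424).
Jacobian J = [[-8·x·y - 10·x - y^2 - y, -4·x^2 - 2·x·y - x], [-2·x + 4·y + 2·exp(x), 4·x + 2·y]].
At the point, J = [[21.250, 2.000], [12.73576, 1.000]] (det J = -4.22152).
Solving J·Δ = −F gives Δ = (2.079, -20.469).
Then the next iterate is (x, y)₁ = (1.079, -17.969).

(1.079, -17.969)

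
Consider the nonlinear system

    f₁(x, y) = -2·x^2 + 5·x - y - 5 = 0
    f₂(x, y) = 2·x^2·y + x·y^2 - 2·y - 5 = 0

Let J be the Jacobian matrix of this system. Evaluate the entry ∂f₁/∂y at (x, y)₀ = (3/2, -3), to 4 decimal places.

∂f₁/∂y = -1.
At (3/2, -3) this is -1.0000.

-1.0000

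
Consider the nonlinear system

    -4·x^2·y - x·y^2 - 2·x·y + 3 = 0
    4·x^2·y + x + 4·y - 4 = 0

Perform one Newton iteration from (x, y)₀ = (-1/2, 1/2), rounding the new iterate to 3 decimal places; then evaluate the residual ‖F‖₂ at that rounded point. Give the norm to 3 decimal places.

5.236

At (-1/2, 1/2): F = (3.125, -2.000).
Jacobian J = [[-8·x·y - y^2 - 2·y, -4·x^2 - 2·x·y - 2·x], [8·x·y + 1, 4·x^2 + 4]].
At the point, J = [[0.750, 0.500], [-1.000, 5.000]] (det J = 4.250).
Solving J·Δ = −F gives Δ = (-3.912, -0.382).
Then the next iterate is (x, y)₁ = (-4.412, 0.118).
Re-evaluating at (-4.412, 0.118): F = (-5.08517, 1.24783), so ‖F‖₂ = 5.236.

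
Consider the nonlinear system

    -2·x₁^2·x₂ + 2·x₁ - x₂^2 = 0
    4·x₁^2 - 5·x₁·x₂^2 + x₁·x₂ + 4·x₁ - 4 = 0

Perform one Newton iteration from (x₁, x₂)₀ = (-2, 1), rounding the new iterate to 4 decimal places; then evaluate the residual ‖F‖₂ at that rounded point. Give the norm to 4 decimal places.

484.5736

At (-2, 1): F = (-13.0000, 12.0000).
Jacobian J = [[-4·x₁·x₂ + 2, -2·x₁^2 - 2·x₂], [8·x₁ - 5·x₂^2 + x₂ + 4, -10·x₁·x₂ + x₁]].
At the point, J = [[10.0000, -10.0000], [-16.0000, 18.0000]] (det J = 20.0000).
Solving J·Δ = −F gives Δ = (5.7000, 4.4000).
Then the next iterate is (x₁, x₂)₁ = (3.7000, 5.4000).
Re-evaluating at (3.7000, 5.4000): F = (-169.6120, -453.9200), so ‖F‖₂ = 484.5736.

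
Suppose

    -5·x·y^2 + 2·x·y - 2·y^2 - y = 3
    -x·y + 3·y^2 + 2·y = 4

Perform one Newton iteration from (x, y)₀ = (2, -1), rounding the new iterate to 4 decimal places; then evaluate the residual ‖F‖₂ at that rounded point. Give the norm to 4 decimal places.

At (2, -1): F = (-18.0000, -1.0000).
Jacobian J = [[-5·y^2 + 2·y, -10·x·y + 2·x - 4·y - 1], [-y, -x + 6·y + 2]].
At the point, J = [[-7.0000, 27.0000], [1.0000, -6.0000]] (det J = 15.0000).
Solving J·Δ = −F gives Δ = (-9.0000, -1.6667).
Then the next iterate is (x, y)₁ = (-7.0000, -2.6667).
Re-evaluating at (-7.0000, -2.6667): F = (271.673033, -6.666433), so ‖F‖₂ = 271.7548.

271.7548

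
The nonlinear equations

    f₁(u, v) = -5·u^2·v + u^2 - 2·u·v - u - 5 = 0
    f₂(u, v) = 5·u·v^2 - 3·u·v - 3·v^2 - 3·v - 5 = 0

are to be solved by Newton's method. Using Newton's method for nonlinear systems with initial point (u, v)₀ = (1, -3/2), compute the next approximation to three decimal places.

At (1, -3/2): F = (5.500, 8.500).
Jacobian J = [[-10·u·v + 2·u - 2·v - 1, -5·u^2 - 2·u], [5·v^2 - 3·v, 10·u·v - 3·u - 6·v - 3]].
At the point, J = [[19.000, -7.000], [15.750, -12.000]] (det J = -117.750).
Solving J·Δ = −F gives Δ = (-0.055, 0.636).
Then the next iterate is (u, v)₁ = (0.945, -0.864).

(0.945, -0.864)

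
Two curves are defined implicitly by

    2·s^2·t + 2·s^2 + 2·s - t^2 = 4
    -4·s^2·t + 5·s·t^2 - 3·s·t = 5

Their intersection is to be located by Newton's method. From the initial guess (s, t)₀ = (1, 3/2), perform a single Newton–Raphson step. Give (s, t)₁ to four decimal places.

At (1, 3/2): F = (0.7500, -4.2500).
Jacobian J = [[4·s·t + 4·s + 2, 2·s^2 - 2·t], [-8·s·t + 5·t^2 - 3·t, -4·s^2 + 10·s·t - 3·s]].
At the point, J = [[12.0000, -1.0000], [-5.2500, 8.0000]] (det J = 90.7500).
Solving J·Δ = −F gives Δ = (-0.0193, 0.5186).
Then the next iterate is (s, t)₁ = (0.9807, 2.0186).

(0.9807, 2.0186)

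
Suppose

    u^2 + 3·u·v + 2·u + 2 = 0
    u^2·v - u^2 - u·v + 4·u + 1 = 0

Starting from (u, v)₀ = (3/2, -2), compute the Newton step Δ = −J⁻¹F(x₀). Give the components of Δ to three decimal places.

(1.250, 0.667)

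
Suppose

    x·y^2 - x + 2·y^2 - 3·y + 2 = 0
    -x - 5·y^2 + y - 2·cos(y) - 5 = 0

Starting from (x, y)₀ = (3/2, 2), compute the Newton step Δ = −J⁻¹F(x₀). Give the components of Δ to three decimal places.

At (3/2, 2): F = (8.500, -23.66771).
Jacobian J = [[y^2 - 1, 2·x·y + 4·y - 3], [-1, -10·y + 2·sin(y) + 1]].
At the point, J = [[3.000, 11.000], [-1.000, -17.18141]] (det J = -40.54422).
Solving J·Δ = −F gives Δ = (2.819, -1.542).

(2.819, -1.542)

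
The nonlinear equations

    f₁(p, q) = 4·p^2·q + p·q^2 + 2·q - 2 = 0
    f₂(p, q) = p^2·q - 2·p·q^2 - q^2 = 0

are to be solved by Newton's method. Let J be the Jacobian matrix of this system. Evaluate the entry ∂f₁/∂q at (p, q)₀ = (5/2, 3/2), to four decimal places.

34.5000

∂f₁/∂q = 4·p^2 + 2·p·q + 2.
At (5/2, 3/2) this is 34.5000.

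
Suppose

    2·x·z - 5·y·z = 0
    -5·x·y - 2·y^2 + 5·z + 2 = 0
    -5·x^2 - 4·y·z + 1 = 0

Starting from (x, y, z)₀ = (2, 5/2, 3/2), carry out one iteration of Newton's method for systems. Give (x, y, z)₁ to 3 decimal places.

(1.067, 1.456, 0.592)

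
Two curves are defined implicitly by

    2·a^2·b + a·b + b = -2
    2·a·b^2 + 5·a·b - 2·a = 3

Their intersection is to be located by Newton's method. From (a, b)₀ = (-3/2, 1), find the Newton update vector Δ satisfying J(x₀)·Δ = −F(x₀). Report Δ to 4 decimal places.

At (-3/2, 1): F = (6.0000, -10.5000).
Jacobian J = [[4·a·b + b, 2·a^2 + a + 1], [2·b^2 + 5·b - 2, 4·a·b + 5·a]].
At the point, J = [[-5.0000, 4.0000], [5.0000, -13.5000]] (det J = 47.5000).
Solving J·Δ = −F gives Δ = (0.8211, -0.4737).

(0.8211, -0.4737)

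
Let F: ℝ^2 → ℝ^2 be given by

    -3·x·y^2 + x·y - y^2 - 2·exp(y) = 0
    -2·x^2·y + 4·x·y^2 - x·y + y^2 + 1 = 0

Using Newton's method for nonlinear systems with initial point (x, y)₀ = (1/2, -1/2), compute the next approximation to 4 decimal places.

(-7.6322, -5.0201)

At (1/2, -1/2): F = (-2.088061, 2.2500).
Jacobian J = [[-3·y^2 + y, -6·x·y + x - 2·y - 2·exp(y)], [-4·x·y + 4·y^2 - y, -2·x^2 + 8·x·y - x + 2·y]].
At the point, J = [[-1.2500, 1.786939], [2.5000, -4.0000]] (det J = 0.532653).
Solving J·Δ = −F gives Δ = (-8.1322, -4.5201).
Then the next iterate is (x, y)₁ = (-7.6322, -5.0201).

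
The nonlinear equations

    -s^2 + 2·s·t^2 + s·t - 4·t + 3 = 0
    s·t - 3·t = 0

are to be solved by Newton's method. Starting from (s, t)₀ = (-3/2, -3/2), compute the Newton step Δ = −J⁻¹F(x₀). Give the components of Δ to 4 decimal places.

At (-3/2, -3/2): F = (2.2500, 6.7500).
Jacobian J = [[-2·s + 2·t^2 + t, 4·s·t + s - 4], [t, s - 3]].
At the point, J = [[6.0000, 3.5000], [-1.5000, -4.5000]] (det J = -21.7500).
Solving J·Δ = −F gives Δ = (-1.5517, 2.0172).

(-1.5517, 2.0172)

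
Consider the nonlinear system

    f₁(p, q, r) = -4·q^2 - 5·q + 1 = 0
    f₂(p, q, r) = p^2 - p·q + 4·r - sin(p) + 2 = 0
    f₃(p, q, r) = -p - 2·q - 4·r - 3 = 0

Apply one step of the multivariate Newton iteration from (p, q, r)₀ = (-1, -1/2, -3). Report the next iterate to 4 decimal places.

(-1.0521, 2.0000, -1.4870)

At (-1, -1/2, -3): F = (2.5000, -8.658529, 11.0000).
Jacobian J = [[0, -8·q - 5, 0], [2·p - q - cos(p), -p, 4], [-1, -2, -4]].
At the point, J = [[0.0000, -1.0000, 0.0000], [-2.040302, 1.0000, 4.0000], [-1.0000, -2.0000, -4.0000]] (det J = 12.161209).
Solving J·Δ = −F gives Δ = (-0.0521, 2.5000, 1.5130).
Then the next iterate is (p, q, r)₁ = (-1.0521, 2.0000, -1.4870).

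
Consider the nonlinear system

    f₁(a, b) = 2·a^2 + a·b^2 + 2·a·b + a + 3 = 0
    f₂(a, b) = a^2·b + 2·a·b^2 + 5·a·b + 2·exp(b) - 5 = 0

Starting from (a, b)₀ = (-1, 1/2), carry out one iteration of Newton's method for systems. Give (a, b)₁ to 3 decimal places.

(0.868, 0.327)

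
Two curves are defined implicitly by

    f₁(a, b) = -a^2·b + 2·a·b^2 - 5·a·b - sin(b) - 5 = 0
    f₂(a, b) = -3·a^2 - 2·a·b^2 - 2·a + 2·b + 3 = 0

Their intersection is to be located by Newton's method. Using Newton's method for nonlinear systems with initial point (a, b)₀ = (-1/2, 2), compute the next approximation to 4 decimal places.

At (-1/2, 2): F = (-5.409297, 11.2500).
Jacobian J = [[-2·a·b + 2·b^2 - 5·b, -a^2 + 4·a·b - 5·a - cos(b)], [-6·a - 2·b^2 - 2, -4·a·b + 2]].
At the point, J = [[0.0000, -1.333853], [-7.0000, 6.0000]] (det J = -9.336972).
Solving J·Δ = −F gives Δ = (-1.8689, -4.0554).
Then the next iterate is (a, b)₁ = (-2.3689, -2.0554).

(-2.3689, -2.0554)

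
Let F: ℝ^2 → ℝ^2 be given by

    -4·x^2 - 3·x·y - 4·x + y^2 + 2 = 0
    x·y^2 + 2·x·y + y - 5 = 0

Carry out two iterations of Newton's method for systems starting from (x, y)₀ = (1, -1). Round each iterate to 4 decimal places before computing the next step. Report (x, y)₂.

(-1.5295, 1.1681)

At (1, -1): F = (-2.0000, -7.0000).
Jacobian J = [[-8·x - 3·y - 4, -3·x + 2·y], [y^2 + 2·y, 2·x·y + 2·x + 1]].
At the point, J = [[-9.0000, -5.0000], [-1.0000, 1.0000]] (det J = -14.0000).
Solving J·Δ = −F gives Δ = (-2.6429, 4.3571).
Then the next iterate is (x, y)₁ = (-1.6429, 3.3571).
Round to (-1.6429, 3.3571) and repeat: F = (25.591378, -31.189340), J = [[-0.9281, 11.6429], [17.984320, -13.316559]].
Δ = (0.1134, -2.1890), so (x, y)₂ = (-1.5295, 1.1681).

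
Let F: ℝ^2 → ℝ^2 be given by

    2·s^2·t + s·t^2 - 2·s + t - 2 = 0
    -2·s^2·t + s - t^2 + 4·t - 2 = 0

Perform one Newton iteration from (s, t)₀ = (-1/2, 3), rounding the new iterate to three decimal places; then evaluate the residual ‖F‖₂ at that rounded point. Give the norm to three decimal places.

0.455

At (-1/2, 3): F = (-1.000, -1.000).
Jacobian J = [[4·s·t + t^2 - 2, 2·s^2 + 2·s·t + 1], [-4·s·t + 1, -2·s^2 - 2·t + 4]].
At the point, J = [[1.000, -1.500], [7.000, -2.500]] (det J = 8.000).
Solving J·Δ = −F gives Δ = (-0.125, -0.750).
Then the next iterate is (s, t)₁ = (-0.625, 2.250).
Re-evaluating at (-0.625, 2.250): F = (0.09375, -0.44531), so ‖F‖₂ = 0.455.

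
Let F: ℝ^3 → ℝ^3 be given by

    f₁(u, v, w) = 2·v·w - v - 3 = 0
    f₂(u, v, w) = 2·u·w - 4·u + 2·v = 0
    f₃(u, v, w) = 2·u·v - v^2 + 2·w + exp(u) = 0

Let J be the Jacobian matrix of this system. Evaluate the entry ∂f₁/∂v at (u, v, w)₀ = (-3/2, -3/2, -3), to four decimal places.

-7.0000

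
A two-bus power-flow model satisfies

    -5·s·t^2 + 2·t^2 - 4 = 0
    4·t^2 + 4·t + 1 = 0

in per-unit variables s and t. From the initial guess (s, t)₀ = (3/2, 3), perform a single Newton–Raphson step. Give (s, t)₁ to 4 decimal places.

(1.5944, 1.2500)

At (3/2, 3): F = (-53.5000, 49.0000).
Jacobian J = [[-5·t^2, -10·s·t + 4·t], [0, 8·t + 4]].
At the point, J = [[-45.0000, -33.0000], [0.0000, 28.0000]] (det J = -1260.0000).
Solving J·Δ = −F gives Δ = (0.0944, -1.7500).
Then the next iterate is (s, t)₁ = (1.5944, 1.2500).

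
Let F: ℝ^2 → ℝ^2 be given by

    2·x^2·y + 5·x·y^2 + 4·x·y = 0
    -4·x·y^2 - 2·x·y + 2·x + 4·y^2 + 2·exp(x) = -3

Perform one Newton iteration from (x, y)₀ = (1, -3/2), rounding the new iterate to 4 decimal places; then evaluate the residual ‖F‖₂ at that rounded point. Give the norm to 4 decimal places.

53.8678

At (1, -3/2): F = (2.2500, 13.436564).
Jacobian J = [[4·x·y + 5·y^2 + 4·y, 2·x^2 + 10·x·y + 4·x], [-4·y^2 - 2·y + 2·exp(x) + 2, -8·x·y - 2·x + 8·y]].
At the point, J = [[-0.7500, -9.0000], [1.436564, -2.0000]] (det J = 14.429073).
Solving J·Δ = −F gives Δ = (-8.0691, 0.9224).
Then the next iterate is (x, y)₁ = (-7.0691, -0.5776).
Re-evaluating at (-7.0691, -0.5776): F = (-53.187436, -8.534613), so ‖F‖₂ = 53.8678.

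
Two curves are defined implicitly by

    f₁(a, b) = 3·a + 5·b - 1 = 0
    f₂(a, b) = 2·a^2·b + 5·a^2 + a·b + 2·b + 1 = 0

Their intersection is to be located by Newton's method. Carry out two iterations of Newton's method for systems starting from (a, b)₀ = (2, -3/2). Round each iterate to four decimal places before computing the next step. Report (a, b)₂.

(10.4326, -6.0595)

At (2, -3/2): F = (-2.5000, 3.0000).
Jacobian J = [[3, 5], [4·a·b + 10·a + b, 2·a^2 + a + 2]].
At the point, J = [[3.0000, 5.0000], [6.5000, 12.0000]] (det J = 3.5000).
Solving J·Δ = −F gives Δ = (12.8571, -7.2143).
Then the next iterate is (a, b)₁ = (14.8571, -8.7143).
Round to (14.8571, -8.7143) and repeat: F = (-0.0002, -2889.305215), J = [[3.0000, 5.0000], [-378.020206, 458.323941]].
Δ = (-4.4245, 2.6548), so (a, b)₂ = (10.4326, -6.0595).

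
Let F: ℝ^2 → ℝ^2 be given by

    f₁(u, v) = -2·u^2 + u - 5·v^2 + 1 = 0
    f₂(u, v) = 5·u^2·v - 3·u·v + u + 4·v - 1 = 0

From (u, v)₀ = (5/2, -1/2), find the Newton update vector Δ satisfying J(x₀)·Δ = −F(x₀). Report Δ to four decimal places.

At (5/2, -1/2): F = (-10.2500, -12.3750).
Jacobian J = [[-4·u + 1, -10·v], [10·u·v - 3·v + 1, 5·u^2 - 3·u + 4]].
At the point, J = [[-9.0000, 5.0000], [-10.0000, 27.7500]] (det J = -199.7500).
Solving J·Δ = −F gives Δ = (-1.1142, 0.0444).

(-1.1142, 0.0444)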